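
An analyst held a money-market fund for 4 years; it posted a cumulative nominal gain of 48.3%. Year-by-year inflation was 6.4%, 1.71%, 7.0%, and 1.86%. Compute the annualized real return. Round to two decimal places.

5.89%

Cumulative inflation factor: 1.064 × 1.0171 × 1.070 × 1.0186 ≈ 1.17949.
Nominal growth factor: 1.48300. Real growth factor = 1.48300 / 1.17949 ≈ 1.25733.
Annualized: 1.25733^(1/4) − 1 ≈ 0.05892.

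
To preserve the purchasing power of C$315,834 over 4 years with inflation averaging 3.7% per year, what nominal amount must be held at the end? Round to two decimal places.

C$365,236.28

Cumulative price-level factor: (1+3.7%)^4 ≈ 1.1564184862.
Multiplying C$315,834 by the price-level factor gives the future nominal sum.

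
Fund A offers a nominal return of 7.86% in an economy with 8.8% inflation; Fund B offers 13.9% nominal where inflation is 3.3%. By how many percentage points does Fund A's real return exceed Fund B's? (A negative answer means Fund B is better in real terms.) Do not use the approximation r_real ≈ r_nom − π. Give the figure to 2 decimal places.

Fund A real return: 1.0786/1.088 − 1 = -0.864%.
Fund B real return: 1.139/1.033 − 1 = 10.261%.
Difference: -0.864 − 10.261 = -11.125 pp.

-11.13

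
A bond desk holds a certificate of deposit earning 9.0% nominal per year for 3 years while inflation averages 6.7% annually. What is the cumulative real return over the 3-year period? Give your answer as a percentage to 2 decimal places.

The annual real rate is (1+9.0%)/(1+6.7%) − 1 = 2.1556%.
Compounded over 3 years: (1 + 0.021556)^3 − 1 ≈ 0.06607.

6.61%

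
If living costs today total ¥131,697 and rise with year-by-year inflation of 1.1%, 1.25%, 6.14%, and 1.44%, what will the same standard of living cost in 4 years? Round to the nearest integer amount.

Cumulative price-level factor: 1.011 × 1.0125 × 1.0614 × 1.0144 ≈ 1.1021342818.
Multiplying ¥131,697 by the price-level factor gives the future nominal sum.

¥145,148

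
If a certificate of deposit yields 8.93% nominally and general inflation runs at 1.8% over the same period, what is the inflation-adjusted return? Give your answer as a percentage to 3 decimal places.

Real return via the Fisher equation: (1 + 8.93%)/(1 + 1.8%) − 1 = 1.0893/1.018 − 1 ≈ 0.07004.

7.004%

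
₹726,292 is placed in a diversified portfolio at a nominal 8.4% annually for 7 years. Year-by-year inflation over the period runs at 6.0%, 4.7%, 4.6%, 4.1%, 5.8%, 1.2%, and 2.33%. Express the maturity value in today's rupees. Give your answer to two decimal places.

Nominal value at maturity: ₹726,292 × (1 + 8.4%)^7 ≈ ₹1,277,368.60.
Price-level factor over 7 years: 1.060 × 1.047 × 1.046 × 1.041 × 1.058 × 1.012 × 1.0233 ≈ 1.3240491758.
Dividing the nominal maturity value by the price-level factor gives the value in today's money.

₹964,744.08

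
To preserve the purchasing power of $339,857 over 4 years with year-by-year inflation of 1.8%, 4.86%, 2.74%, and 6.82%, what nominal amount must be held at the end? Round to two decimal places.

$398,149.33

Cumulative price-level factor: 1.018 × 1.0486 × 1.0274 × 1.0682 ≈ 1.1715201597.
The nominal amount required is $339,857 scaled up by that factor.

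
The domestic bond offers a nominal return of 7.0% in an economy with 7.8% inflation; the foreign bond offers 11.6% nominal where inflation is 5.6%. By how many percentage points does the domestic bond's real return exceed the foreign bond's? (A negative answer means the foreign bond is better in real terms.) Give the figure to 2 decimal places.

-6.42

The domestic bond real return: 1.070/1.078 − 1 = -0.742%.
The foreign bond real return: 1.116/1.056 − 1 = 5.682%.
Difference: -0.742 − 5.682 = -6.424 pp.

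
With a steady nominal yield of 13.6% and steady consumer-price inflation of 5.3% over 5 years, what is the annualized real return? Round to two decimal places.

7.88%

With constant rates the annual real return is the same each year: (1+13.6%)/(1+5.3%) − 1 = 0.07882.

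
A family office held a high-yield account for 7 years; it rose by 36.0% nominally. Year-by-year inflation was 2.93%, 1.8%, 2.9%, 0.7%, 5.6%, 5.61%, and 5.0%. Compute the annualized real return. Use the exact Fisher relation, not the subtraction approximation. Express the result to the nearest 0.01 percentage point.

Cumulative inflation factor: 1.0293 × 1.018 × 1.029 × 1.007 × 1.056 × 1.0561 × 1.050 ≈ 1.27143.
Nominal growth factor: 1.36000. Real growth factor = 1.36000 / 1.27143 ≈ 1.06966.
Annualized: 1.06966^(1/7) − 1 ≈ 0.00967.

0.97%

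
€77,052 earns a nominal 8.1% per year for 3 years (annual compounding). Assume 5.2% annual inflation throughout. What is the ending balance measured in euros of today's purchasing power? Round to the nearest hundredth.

€83,601.44

Nominal value at maturity: €77,052 × (1 + 8.1%)^3 ≈ €97,333.20.
Price-level factor over 3 years: (1 + 5.2%)^3 = 1.164252608.
Dividing the nominal maturity value by the price-level factor gives the value in today's money.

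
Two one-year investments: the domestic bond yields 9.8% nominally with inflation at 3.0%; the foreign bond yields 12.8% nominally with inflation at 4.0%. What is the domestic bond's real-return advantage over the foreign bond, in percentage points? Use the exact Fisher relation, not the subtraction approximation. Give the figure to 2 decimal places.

-1.86

The domestic bond real return: 1.098/1.030 − 1 = 6.602%.
The foreign bond real return: 1.128/1.040 − 1 = 8.462%.
Difference: 6.602 − 8.462 = -1.860 pp.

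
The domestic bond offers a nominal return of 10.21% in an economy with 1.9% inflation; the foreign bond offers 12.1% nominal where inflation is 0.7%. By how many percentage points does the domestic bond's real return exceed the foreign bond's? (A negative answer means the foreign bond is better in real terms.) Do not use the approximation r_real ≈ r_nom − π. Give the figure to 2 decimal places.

-3.17

The domestic bond real return: 1.1021/1.019 − 1 = 8.155%.
The foreign bond real return: 1.121/1.007 − 1 = 11.321%.
Difference: 8.155 − 11.321 = -3.166 pp.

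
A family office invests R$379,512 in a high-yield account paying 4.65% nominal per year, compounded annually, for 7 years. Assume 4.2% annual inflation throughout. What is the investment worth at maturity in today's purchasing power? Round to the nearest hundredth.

Nominal value at maturity: R$379,512 × (1 + 4.65%)^7 ≈ R$521,675.14.
Price-level factor over 7 years: (1 + 4.2%)^7 ≈ 1.3337487725.
The maturity value deflated by that factor is the answer in today's purchasing power.

R$391,134.49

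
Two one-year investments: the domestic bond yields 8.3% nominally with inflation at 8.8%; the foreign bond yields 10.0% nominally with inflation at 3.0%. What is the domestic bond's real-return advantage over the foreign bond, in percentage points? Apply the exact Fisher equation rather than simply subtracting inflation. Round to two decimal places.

-7.26

The domestic bond real return: 1.083/1.088 − 1 = -0.460%.
The foreign bond real return: 1.100/1.030 − 1 = 6.796%.
Difference: -0.460 − 6.796 = -7.256 pp.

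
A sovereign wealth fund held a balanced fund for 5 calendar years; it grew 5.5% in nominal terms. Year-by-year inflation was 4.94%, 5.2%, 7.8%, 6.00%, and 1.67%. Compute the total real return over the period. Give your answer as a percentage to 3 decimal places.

Cumulative inflation factor: 1.0494 × 1.052 × 1.078 × 1.0600 × 1.0167 ≈ 1.28255.
Nominal growth factor: 1.05500. Real growth factor = 1.05500 / 1.28255 ≈ 0.82258.
Total real return ≈ -17.7420%.

-17.742%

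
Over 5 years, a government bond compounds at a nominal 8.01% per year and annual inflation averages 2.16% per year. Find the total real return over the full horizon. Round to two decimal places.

The annual real rate is (1+8.01%)/(1+2.16%) − 1 = 5.7263%.
Compounded over 5 years: (1 + 0.057263)^5 − 1 ≈ 0.32104.

32.10%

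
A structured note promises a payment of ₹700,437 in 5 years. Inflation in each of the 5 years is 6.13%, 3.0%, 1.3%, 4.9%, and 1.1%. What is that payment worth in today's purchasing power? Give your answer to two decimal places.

Price-level factor over 5 years: 1.0613 × 1.030 × 1.013 × 1.049 × 1.011 ≈ 1.1743876570.
Purchasing power today: ₹700,437 divided by that factor.

₹596,427.42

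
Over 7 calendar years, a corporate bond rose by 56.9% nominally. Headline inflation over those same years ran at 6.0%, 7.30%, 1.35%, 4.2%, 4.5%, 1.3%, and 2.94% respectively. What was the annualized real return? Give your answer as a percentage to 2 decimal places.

Cumulative inflation factor: 1.060 × 1.0730 × 1.0135 × 1.042 × 1.045 × 1.013 × 1.0294 ≈ 1.30890.
Nominal growth factor: 1.56900. Real growth factor = 1.56900 / 1.30890 ≈ 1.19872.
Annualized: 1.19872^(1/7) − 1 ≈ 0.02623.

2.62%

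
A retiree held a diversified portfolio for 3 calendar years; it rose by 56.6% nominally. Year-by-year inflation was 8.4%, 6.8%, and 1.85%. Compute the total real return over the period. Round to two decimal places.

32.81%

Cumulative inflation factor: 1.084 × 1.068 × 1.0185 ≈ 1.17913.
Nominal growth factor: 1.56600. Real growth factor = 1.56600 / 1.17913 ≈ 1.32810.
Total real return ≈ 32.8098%.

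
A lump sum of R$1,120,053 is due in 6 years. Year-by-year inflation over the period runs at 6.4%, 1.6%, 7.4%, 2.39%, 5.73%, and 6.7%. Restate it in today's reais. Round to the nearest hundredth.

R$835,177.45

Price-level factor over 6 years: 1.064 × 1.016 × 1.074 × 1.0239 × 1.0573 × 1.067 ≈ 1.3410958293.
Purchasing power today: R$1,120,053 divided by that factor.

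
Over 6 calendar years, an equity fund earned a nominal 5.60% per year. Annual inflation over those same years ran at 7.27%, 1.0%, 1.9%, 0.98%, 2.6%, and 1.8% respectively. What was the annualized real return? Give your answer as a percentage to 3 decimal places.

Cumulative inflation factor: 1.0727 × 1.010 × 1.019 × 1.0098 × 1.026 × 1.018 ≈ 1.16441.
Nominal growth factor: 1.38670. Real growth factor = 1.38670 / 1.16441 ≈ 1.19091.
Annualized: 1.19091^(1/6) − 1 ≈ 0.02955.

2.955%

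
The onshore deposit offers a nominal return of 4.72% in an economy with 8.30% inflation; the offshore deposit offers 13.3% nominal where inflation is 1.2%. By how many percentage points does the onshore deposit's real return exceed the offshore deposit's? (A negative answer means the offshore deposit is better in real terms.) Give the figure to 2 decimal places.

The onshore deposit real return: 1.0472/1.0830 − 1 = -3.306%.
The offshore deposit real return: 1.133/1.012 − 1 = 11.957%.
Difference: -3.306 − 11.957 = -15.263 pp.

-15.26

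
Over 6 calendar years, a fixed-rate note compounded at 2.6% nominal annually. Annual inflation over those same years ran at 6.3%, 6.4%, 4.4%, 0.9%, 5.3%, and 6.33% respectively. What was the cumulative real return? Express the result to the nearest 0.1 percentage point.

Cumulative inflation factor: 1.063 × 1.064 × 1.044 × 1.009 × 1.053 × 1.0633 ≈ 1.33398.
Nominal growth factor: 1.16650. Real growth factor = 1.16650 / 1.33398 ≈ 0.87445.
Total real return ≈ -12.5553%.

-12.6%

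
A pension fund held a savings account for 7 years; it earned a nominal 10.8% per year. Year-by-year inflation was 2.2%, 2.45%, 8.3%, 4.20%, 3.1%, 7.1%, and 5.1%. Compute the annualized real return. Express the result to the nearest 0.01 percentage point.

Cumulative inflation factor: 1.022 × 1.0245 × 1.083 × 1.0420 × 1.031 × 1.071 × 1.051 ≈ 1.37123.
Nominal growth factor: 2.05012. Real growth factor = 2.05012 / 1.37123 ≈ 1.49509.
Annualized: 1.49509^(1/7) − 1 ≈ 0.05914.

5.91%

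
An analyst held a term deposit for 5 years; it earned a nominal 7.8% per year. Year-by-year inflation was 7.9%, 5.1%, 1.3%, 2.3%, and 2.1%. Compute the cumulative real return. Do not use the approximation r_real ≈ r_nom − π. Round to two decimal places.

Cumulative inflation factor: 1.079 × 1.051 × 1.013 × 1.023 × 1.021 ≈ 1.19987.
Nominal growth factor: 1.45577. Real growth factor = 1.45577 / 1.19987 ≈ 1.21327.
Total real return ≈ 21.3274%.

21.33%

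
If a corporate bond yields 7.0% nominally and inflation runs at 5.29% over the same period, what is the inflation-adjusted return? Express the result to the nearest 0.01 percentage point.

1.62%

Real return via the Fisher equation: (1 + 7.0%)/(1 + 5.29%) − 1 = 1.070/1.0529 − 1 ≈ 0.01624.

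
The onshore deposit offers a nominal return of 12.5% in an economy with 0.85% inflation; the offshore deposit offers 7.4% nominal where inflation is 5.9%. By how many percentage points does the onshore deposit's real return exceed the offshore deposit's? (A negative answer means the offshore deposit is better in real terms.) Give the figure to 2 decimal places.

10.14

The onshore deposit real return: 1.125/1.0085 − 1 = 11.552%.
The offshore deposit real return: 1.074/1.059 − 1 = 1.416%.
Difference: 11.552 − 1.416 = 10.136 pp.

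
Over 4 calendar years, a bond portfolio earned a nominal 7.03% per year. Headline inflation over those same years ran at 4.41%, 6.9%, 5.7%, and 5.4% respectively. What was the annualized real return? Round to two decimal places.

1.36%

Cumulative inflation factor: 1.0441 × 1.069 × 1.057 × 1.054 ≈ 1.24347.
Nominal growth factor: 1.31227. Real growth factor = 1.31227 / 1.24347 ≈ 1.05533.
Annualized: 1.05533^(1/4) − 1 ≈ 0.01355.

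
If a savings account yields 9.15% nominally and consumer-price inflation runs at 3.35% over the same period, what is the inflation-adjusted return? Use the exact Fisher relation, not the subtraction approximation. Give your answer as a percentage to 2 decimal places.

5.61%

Real return via the Fisher equation: (1 + 9.15%)/(1 + 3.35%) − 1 = 1.0915/1.0335 − 1 ≈ 0.05612.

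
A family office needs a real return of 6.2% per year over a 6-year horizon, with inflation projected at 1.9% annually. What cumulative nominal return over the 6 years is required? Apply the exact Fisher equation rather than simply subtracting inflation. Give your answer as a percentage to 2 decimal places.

60.62%

Required annual nominal rate: (1+6.2%)(1+1.9%) − 1 = 8.2178%.
Cumulative over 6 years: (1 + 0.082178)^6 − 1 ≈ 0.60617.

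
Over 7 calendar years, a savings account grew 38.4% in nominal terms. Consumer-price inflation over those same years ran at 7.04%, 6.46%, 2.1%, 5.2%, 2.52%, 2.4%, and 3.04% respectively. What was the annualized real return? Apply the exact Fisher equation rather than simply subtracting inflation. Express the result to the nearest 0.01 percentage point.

Cumulative inflation factor: 1.0704 × 1.0646 × 1.021 × 1.052 × 1.0252 × 1.024 × 1.0304 ≈ 1.32400.
Nominal growth factor: 1.38400. Real growth factor = 1.38400 / 1.32400 ≈ 1.04532.
Annualized: 1.04532^(1/7) − 1 ≈ 0.00635.

0.64%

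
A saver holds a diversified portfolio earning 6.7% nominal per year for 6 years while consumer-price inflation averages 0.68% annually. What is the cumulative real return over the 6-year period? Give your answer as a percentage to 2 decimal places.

The annual real rate is (1+6.7%)/(1+0.68%) − 1 = 5.9793%.
Compounded over 6 years: (1 + 0.059793)^6 − 1 ≈ 0.41686.

41.69%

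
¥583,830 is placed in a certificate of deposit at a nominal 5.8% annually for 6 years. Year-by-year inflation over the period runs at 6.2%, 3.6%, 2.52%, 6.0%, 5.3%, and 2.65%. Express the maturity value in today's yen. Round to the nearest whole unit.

¥633,599

Nominal value at maturity: ¥583,830 × (1 + 5.8%)^6 ≈ ¥818,843.
Price-level factor over 6 years: 1.062 × 1.036 × 1.0252 × 1.060 × 1.053 × 1.0265 ≈ 1.2923675947.
The maturity value deflated by that factor is the answer in today's purchasing power.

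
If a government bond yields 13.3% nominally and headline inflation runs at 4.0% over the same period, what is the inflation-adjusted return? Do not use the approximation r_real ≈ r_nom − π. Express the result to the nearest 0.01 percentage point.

Real return via the Fisher equation: (1 + 13.3%)/(1 + 4.0%) − 1 = 1.133/1.040 − 1 ≈ 0.08942.

8.94%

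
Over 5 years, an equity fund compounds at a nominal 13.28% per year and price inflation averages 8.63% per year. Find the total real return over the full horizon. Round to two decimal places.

23.32%

The annual real rate is (1+13.28%)/(1+8.63%) − 1 = 4.2806%.
Compounded over 5 years: (1 + 0.042806)^5 − 1 ≈ 0.23315.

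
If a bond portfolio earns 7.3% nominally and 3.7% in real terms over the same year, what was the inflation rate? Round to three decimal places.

From (1+r_nom) = (1+r_real)(1+π), we get 1+π = (1 + 7.3%)/(1 + 3.7%) = 1.073/1.037 ≈ 1.03472.
So π ≈ 3.4716%.

3.472%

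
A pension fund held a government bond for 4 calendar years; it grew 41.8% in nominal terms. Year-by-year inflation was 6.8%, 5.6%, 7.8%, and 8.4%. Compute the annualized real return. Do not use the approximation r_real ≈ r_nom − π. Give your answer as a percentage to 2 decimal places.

1.85%

Cumulative inflation factor: 1.068 × 1.056 × 1.078 × 1.084 ≈ 1.31790.
Nominal growth factor: 1.41800. Real growth factor = 1.41800 / 1.31790 ≈ 1.07595.
Annualized: 1.07595^(1/4) − 1 ≈ 0.01847.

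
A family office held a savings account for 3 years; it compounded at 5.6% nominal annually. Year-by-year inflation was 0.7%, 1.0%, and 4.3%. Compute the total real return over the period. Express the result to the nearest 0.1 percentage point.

11.0%

Cumulative inflation factor: 1.007 × 1.010 × 1.043 ≈ 1.06080.
Nominal growth factor: 1.17758. Real growth factor = 1.17758 / 1.06080 ≈ 1.11009.
Total real return ≈ 11.0086%.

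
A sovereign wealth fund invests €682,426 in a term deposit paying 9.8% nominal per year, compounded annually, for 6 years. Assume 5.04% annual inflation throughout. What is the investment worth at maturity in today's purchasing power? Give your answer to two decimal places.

Nominal value at maturity: €682,426 × (1 + 9.8%)^6 ≈ €1,195,830.44.
Price-level factor over 6 years: (1 + 5.04%)^6 ≈ 1.3431616351.
Dividing the nominal maturity value by the price-level factor gives the value in today's money.

€890,310.15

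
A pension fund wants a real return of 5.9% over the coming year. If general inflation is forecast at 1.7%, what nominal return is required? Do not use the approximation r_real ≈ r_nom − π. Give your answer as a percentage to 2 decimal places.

7.70%

By the Fisher equation, 1 + r_nom = (1 + 5.9%)(1 + 1.7%) = 1.059 × 1.017 = 1.077003.
So r_nom = 7.7003%.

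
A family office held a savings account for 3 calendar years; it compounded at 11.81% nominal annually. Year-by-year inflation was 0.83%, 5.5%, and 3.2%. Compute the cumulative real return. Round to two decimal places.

Cumulative inflation factor: 1.0083 × 1.055 × 1.032 ≈ 1.09780.
Nominal growth factor: 1.39779. Real growth factor = 1.39779 / 1.09780 ≈ 1.27327.
Total real return ≈ 27.3269%.

27.33%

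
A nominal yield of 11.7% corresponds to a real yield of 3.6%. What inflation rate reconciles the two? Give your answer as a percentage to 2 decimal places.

From (1+r_nom) = (1+r_real)(1+π), we get 1+π = (1 + 11.7%)/(1 + 3.6%) = 1.117/1.036 ≈ 1.07819.
So π ≈ 7.8185%.

7.82%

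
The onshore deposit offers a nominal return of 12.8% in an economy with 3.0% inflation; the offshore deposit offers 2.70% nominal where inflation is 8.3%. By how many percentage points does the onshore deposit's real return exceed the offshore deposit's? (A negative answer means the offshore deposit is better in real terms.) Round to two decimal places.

The onshore deposit real return: 1.128/1.030 − 1 = 9.515%.
The offshore deposit real return: 1.0270/1.083 − 1 = -5.171%.
Difference: 9.515 − (-5.171) = 14.686 pp.

14.69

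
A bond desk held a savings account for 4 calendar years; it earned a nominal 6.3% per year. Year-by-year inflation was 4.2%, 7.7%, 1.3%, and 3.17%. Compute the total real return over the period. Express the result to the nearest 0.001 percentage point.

Cumulative inflation factor: 1.042 × 1.077 × 1.013 × 1.0317 ≈ 1.17286.
Nominal growth factor: 1.27683. Real growth factor = 1.27683 / 1.17286 ≈ 1.08865.
Total real return ≈ 8.8646%.

8.865%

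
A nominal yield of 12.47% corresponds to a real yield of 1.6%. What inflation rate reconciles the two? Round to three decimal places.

10.699%

From (1+r_nom) = (1+r_real)(1+π), we get 1+π = (1 + 12.47%)/(1 + 1.6%) = 1.1247/1.016 ≈ 1.10699.
So π ≈ 10.6988%.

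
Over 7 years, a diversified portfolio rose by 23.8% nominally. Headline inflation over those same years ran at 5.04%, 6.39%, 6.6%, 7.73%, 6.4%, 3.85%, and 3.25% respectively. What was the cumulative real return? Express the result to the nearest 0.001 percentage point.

-15.446%

Cumulative inflation factor: 1.0504 × 1.0639 × 1.066 × 1.0773 × 1.064 × 1.0385 × 1.0325 ≈ 1.46416.
Nominal growth factor: 1.23800. Real growth factor = 1.23800 / 1.46416 ≈ 0.84554.
Total real return ≈ -15.4462%.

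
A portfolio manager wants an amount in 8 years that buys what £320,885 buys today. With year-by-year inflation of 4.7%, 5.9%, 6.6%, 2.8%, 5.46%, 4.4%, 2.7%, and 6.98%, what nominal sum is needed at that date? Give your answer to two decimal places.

£471,632.45

Cumulative price-level factor: 1.047 × 1.059 × 1.066 × 1.028 × 1.0546 × 1.044 × 1.027 × 1.0698 ≈ 1.4697865335.
The nominal amount required is £320,885 scaled up by that factor.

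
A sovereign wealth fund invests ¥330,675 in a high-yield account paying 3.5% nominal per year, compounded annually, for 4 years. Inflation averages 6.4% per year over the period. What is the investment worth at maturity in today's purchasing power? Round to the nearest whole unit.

¥296,071

Nominal value at maturity: ¥330,675 × (1 + 3.5%)^4 ≈ ¥379,457.
Price-level factor over 4 years: (1 + 6.4%)^4 ≈ 1.2816413532.
The maturity value deflated by that factor is the answer in today's purchasing power.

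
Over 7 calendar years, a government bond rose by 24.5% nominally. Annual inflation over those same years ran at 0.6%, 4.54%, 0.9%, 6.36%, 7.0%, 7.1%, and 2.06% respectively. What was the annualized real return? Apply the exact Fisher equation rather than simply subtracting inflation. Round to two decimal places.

Cumulative inflation factor: 1.006 × 1.0454 × 1.009 × 1.0636 × 1.070 × 1.071 × 1.0206 ≈ 1.32001.
Nominal growth factor: 1.24500. Real growth factor = 1.24500 / 1.32001 ≈ 0.94317.
Annualized: 0.94317^(1/7) − 1 ≈ -0.00832.

-0.83%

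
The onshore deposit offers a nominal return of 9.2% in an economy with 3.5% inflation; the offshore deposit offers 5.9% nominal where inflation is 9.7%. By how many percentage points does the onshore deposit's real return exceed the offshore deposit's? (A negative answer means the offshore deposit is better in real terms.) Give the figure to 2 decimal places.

8.97

The onshore deposit real return: 1.092/1.035 − 1 = 5.507%.
The offshore deposit real return: 1.059/1.097 − 1 = -3.464%.
Difference: 5.507 − (-3.464) = 8.971 pp.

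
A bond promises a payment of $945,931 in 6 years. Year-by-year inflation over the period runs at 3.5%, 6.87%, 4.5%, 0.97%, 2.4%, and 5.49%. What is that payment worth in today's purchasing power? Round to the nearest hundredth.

Price-level factor over 6 years: 1.035 × 1.0687 × 1.045 × 1.0097 × 1.024 × 1.0549 ≈ 1.2607124883.
Purchasing power today: $945,931 divided by that factor.

$750,314.61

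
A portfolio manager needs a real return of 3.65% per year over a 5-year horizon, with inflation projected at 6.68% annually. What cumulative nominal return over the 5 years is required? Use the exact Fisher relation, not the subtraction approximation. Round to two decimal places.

Required annual nominal rate: (1+3.65%)(1+6.68%) − 1 = 10.57382%.
Cumulative over 5 years: (1 + 0.1057382)^5 − 1 ≈ 0.65296.

65.30%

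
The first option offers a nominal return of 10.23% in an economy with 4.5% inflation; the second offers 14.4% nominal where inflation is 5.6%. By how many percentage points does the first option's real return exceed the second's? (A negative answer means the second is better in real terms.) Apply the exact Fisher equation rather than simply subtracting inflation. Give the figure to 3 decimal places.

The first option real return: 1.1023/1.045 − 1 = 5.4833%.
The second real return: 1.144/1.056 − 1 = 8.3333%.
Difference: 5.4833 − 8.3333 = -2.8500 pp.

-2.850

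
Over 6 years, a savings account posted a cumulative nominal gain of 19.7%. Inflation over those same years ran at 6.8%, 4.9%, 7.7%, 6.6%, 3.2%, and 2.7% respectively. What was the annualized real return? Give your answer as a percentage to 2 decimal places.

-2.14%

Cumulative inflation factor: 1.068 × 1.049 × 1.077 × 1.066 × 1.032 × 1.027 ≈ 1.36323.
Nominal growth factor: 1.19700. Real growth factor = 1.19700 / 1.36323 ≈ 0.87806.
Annualized: 0.87806^(1/6) − 1 ≈ -0.02144.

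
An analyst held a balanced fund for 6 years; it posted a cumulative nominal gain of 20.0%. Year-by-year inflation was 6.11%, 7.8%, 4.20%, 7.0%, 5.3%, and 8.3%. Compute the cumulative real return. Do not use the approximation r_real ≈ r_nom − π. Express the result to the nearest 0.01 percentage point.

Cumulative inflation factor: 1.0611 × 1.078 × 1.0420 × 1.070 × 1.053 × 1.083 ≈ 1.45440.
Nominal growth factor: 1.20000. Real growth factor = 1.20000 / 1.45440 ≈ 0.82508.
Total real return ≈ -17.4917%.

-17.49%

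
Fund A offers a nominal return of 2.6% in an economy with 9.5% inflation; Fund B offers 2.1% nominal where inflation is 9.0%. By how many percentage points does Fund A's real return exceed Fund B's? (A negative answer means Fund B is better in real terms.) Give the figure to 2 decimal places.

Fund A real return: 1.026/1.095 − 1 = -6.301%.
Fund B real return: 1.021/1.090 − 1 = -6.330%.
Difference: -6.301 − (-6.330) = 0.029 pp.

0.03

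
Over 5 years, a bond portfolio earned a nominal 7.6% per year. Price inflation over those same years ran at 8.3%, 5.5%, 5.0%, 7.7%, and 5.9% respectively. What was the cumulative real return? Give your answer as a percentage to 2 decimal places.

Cumulative inflation factor: 1.083 × 1.055 × 1.050 × 1.077 × 1.059 ≈ 1.36830.
Nominal growth factor: 1.44232. Real growth factor = 1.44232 / 1.36830 ≈ 1.05409.
Total real return ≈ 5.4094%.

5.41%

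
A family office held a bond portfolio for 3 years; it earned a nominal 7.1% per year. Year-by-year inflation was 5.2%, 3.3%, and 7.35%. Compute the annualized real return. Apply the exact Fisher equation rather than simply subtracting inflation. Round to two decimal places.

1.74%

Cumulative inflation factor: 1.052 × 1.033 × 1.0735 ≈ 1.16659.
Nominal growth factor: 1.22848. Real growth factor = 1.22848 / 1.16659 ≈ 1.05305.
Annualized: 1.05305^(1/3) − 1 ≈ 0.01738.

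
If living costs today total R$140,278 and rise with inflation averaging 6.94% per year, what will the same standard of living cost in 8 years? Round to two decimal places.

R$239,944.61

Cumulative price-level factor: (1+6.94%)^8 ≈ 1.7104935392.
The nominal amount required is R$140,278 scaled up by that factor.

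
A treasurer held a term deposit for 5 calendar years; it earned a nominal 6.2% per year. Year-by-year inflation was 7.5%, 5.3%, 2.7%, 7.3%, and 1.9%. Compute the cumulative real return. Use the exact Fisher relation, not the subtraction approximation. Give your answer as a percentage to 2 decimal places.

Cumulative inflation factor: 1.075 × 1.053 × 1.027 × 1.073 × 1.019 ≈ 1.27110.
Nominal growth factor: 1.35090. Real growth factor = 1.35090 / 1.27110 ≈ 1.06278.
Total real return ≈ 6.2775%.

6.28%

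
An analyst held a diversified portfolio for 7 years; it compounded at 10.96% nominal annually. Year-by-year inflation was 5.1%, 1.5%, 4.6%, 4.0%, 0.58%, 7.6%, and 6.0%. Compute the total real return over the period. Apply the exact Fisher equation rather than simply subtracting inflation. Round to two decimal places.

55.56%

Cumulative inflation factor: 1.051 × 1.015 × 1.046 × 1.040 × 1.0058 × 1.076 × 1.060 ≈ 1.33126.
Nominal growth factor: 2.07093. Real growth factor = 2.07093 / 1.33126 ≈ 1.55561.
Total real return ≈ 55.5613%.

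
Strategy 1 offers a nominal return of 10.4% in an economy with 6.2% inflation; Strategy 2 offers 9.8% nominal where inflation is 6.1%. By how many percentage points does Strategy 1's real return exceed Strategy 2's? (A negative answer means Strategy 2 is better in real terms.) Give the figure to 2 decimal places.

0.47

Strategy 1 real return: 1.104/1.062 − 1 = 3.955%.
Strategy 2 real return: 1.098/1.061 − 1 = 3.487%.
Difference: 3.955 − 3.487 = 0.468 pp.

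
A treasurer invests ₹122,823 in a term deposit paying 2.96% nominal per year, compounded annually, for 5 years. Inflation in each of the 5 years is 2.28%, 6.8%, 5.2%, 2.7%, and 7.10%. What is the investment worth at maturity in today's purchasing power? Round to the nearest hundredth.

₹112,430.66

Nominal value at maturity: ₹122,823 × (1 + 2.96%)^5 ≈ ₹142,109.26.
Price-level factor over 5 years: 1.0228 × 1.068 × 1.052 × 1.027 × 1.0710 ≈ 1.2639725032.
The maturity value deflated by that factor is the answer in today's purchasing power.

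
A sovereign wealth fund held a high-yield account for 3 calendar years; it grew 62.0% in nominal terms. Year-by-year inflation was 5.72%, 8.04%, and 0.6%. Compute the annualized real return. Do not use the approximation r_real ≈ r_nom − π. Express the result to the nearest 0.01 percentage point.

12.13%

Cumulative inflation factor: 1.0572 × 1.0804 × 1.006 ≈ 1.14905.
Nominal growth factor: 1.62000. Real growth factor = 1.62000 / 1.14905 ≈ 1.40986.
Annualized: 1.40986^(1/3) − 1 ≈ 0.12131.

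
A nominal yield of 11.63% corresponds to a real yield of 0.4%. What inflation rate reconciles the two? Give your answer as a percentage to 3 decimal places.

From (1+r_nom) = (1+r_real)(1+π), we get 1+π = (1 + 11.63%)/(1 + 0.4%) = 1.1163/1.004 ≈ 1.11185.
So π ≈ 11.1853%.

11.185%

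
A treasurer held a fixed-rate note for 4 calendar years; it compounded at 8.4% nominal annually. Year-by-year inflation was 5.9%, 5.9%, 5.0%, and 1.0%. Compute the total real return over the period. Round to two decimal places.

16.10%

Cumulative inflation factor: 1.059 × 1.059 × 1.050 × 1.010 ≈ 1.18933.
Nominal growth factor: 1.38076. Real growth factor = 1.38076 / 1.18933 ≈ 1.16095.
Total real return ≈ 16.0953%.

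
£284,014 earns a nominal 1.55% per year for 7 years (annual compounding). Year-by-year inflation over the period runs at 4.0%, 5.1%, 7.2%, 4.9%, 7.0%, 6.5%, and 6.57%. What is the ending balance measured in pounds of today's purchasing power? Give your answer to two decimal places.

£211,896.88

Nominal value at maturity: £284,014 × (1 + 1.55%)^7 ≈ £316,300.04.
Price-level factor over 7 years: 1.040 × 1.051 × 1.072 × 1.049 × 1.070 × 1.065 × 1.0657 ≈ 1.4927073804.
Dividing the nominal maturity value by the price-level factor gives the value in today's money.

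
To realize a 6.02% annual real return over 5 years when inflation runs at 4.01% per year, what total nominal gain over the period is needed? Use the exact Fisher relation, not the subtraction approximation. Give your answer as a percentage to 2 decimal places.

Required annual nominal rate: (1+6.02%)(1+4.01%) − 1 = 10.271402%.
Cumulative over 5 years: (1 + 0.10271402)^5 − 1 ≈ 0.63048.

63.05%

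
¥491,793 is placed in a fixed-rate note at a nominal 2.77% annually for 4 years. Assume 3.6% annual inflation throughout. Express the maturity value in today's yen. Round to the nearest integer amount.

Nominal value at maturity: ¥491,793 × (1 + 2.77%)^4 ≈ ¥548,590.
Price-level factor over 4 years: (1 + 3.6%)^4 ≈ 1.1519643036.
The maturity value deflated by that factor is the answer in today's purchasing power.

¥476,221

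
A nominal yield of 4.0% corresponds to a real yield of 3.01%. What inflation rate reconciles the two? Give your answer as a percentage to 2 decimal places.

From (1+r_nom) = (1+r_real)(1+π), we get 1+π = (1 + 4.0%)/(1 + 3.01%) = 1.040/1.0301 ≈ 1.00961.
So π ≈ 0.9611%.

0.96%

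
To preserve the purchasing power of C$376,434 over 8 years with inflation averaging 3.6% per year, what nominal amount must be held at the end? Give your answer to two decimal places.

C$499,536.11

Cumulative price-level factor: (1+3.6%)^8 ≈ 1.3270217568.
Multiplying C$376,434 by the price-level factor gives the future nominal sum.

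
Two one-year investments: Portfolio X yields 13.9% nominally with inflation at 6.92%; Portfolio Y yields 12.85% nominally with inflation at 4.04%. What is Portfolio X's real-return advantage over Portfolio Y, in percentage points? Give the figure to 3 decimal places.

-1.940

Portfolio X real return: 1.139/1.0692 − 1 = 6.5282%.
Portfolio Y real return: 1.1285/1.0404 − 1 = 8.4679%.
Difference: 6.5282 − 8.4679 = -1.9397 pp.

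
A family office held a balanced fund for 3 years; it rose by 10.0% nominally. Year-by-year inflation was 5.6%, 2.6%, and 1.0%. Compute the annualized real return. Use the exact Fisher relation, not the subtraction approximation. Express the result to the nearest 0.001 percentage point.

0.174%

Cumulative inflation factor: 1.056 × 1.026 × 1.010 ≈ 1.09429.
Nominal growth factor: 1.10000. Real growth factor = 1.10000 / 1.09429 ≈ 1.00522.
Annualized: 1.00522^(1/3) − 1 ≈ 0.00174.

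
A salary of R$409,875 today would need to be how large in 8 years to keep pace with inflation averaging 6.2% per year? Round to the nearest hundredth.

R$663,204.65

Cumulative price-level factor: (1+6.2%)^8 ≈ 1.6180656338.
The nominal amount required is R$409,875 scaled up by that factor.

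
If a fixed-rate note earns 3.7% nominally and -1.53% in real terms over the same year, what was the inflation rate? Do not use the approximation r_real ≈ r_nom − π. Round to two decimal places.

From (1+r_nom) = (1+r_real)(1+π), we get 1+π = (1 + 3.7%)/(1 − 1.53%) = 1.037/0.9847 ≈ 1.05311.
So π ≈ 5.3113%.

5.31%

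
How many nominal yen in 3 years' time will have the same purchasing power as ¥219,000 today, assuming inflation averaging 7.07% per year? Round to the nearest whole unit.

¥268,811

Cumulative price-level factor: (1+7.07%)^3 ≈ 1.2274488632.
The nominal amount required is ¥219,000 scaled up by that factor.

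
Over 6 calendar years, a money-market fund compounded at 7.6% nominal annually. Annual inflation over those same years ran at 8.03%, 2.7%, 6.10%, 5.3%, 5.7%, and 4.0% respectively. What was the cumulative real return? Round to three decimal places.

Cumulative inflation factor: 1.0803 × 1.027 × 1.0610 × 1.053 × 1.057 × 1.040 ≈ 1.36260.
Nominal growth factor: 1.55194. Real growth factor = 1.55194 / 1.36260 ≈ 1.13896.
Total real return ≈ 13.8955%.

13.896%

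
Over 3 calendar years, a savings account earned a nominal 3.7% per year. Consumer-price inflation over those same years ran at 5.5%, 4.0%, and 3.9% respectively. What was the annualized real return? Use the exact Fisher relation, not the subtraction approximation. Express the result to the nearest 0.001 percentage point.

Cumulative inflation factor: 1.055 × 1.040 × 1.039 ≈ 1.13999.
Nominal growth factor: 1.11516. Real growth factor = 1.11516 / 1.13999 ≈ 0.97822.
Annualized: 0.97822^(1/3) − 1 ≈ -0.00731.

-0.731%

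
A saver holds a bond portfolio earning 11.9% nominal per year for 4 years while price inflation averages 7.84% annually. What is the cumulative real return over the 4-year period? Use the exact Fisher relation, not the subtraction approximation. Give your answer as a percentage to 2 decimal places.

15.93%

The annual real rate is (1+11.9%)/(1+7.84%) − 1 = 3.7648%.
Compounded over 4 years: (1 + 0.037648)^4 − 1 ≈ 0.15931.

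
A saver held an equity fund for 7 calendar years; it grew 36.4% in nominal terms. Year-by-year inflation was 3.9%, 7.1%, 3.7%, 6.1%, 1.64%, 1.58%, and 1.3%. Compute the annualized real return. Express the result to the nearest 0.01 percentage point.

Cumulative inflation factor: 1.039 × 1.071 × 1.037 × 1.061 × 1.0164 × 1.0158 × 1.013 ≈ 1.28051.
Nominal growth factor: 1.36400. Real growth factor = 1.36400 / 1.28051 ≈ 1.06520.
Annualized: 1.06520^(1/7) − 1 ≈ 0.00906.

0.91%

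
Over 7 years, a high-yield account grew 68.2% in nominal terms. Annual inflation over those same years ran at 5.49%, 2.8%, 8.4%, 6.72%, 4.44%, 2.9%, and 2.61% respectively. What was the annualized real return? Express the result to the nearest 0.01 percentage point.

2.83%

Cumulative inflation factor: 1.0549 × 1.028 × 1.084 × 1.0672 × 1.0444 × 1.029 × 1.0261 ≈ 1.38341.
Nominal growth factor: 1.68200. Real growth factor = 1.68200 / 1.38341 ≈ 1.21583.
Annualized: 1.21583^(1/7) − 1 ≈ 0.02831.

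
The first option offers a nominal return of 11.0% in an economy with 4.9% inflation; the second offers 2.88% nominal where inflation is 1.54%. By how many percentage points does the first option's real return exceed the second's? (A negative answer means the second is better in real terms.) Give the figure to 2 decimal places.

The first option real return: 1.110/1.049 − 1 = 5.815%.
The second real return: 1.0288/1.0154 − 1 = 1.320%.
Difference: 5.815 − 1.320 = 4.495 pp.

4.50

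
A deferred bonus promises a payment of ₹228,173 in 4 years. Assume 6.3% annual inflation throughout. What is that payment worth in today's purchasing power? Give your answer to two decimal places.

₹178,702.73

Price-level factor over 4 years: (1 + 6.3%)^4 ≈ 1.2768299410.
Purchasing power today: ₹228,173 divided by that factor.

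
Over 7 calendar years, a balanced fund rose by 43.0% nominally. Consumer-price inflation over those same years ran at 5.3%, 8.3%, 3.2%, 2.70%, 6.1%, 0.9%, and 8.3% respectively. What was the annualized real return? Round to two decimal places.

Cumulative inflation factor: 1.053 × 1.083 × 1.032 × 1.0270 × 1.061 × 1.009 × 1.083 ≈ 1.40134.
Nominal growth factor: 1.43000. Real growth factor = 1.43000 / 1.40134 ≈ 1.02046.
Annualized: 1.02046^(1/7) − 1 ≈ 0.00290.

0.29%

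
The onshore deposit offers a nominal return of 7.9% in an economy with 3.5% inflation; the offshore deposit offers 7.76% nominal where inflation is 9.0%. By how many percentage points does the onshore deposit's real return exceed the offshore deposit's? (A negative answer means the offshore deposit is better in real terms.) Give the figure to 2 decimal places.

The onshore deposit real return: 1.079/1.035 − 1 = 4.251%.
The offshore deposit real return: 1.0776/1.090 − 1 = -1.138%.
Difference: 4.251 − (-1.138) = 5.389 pp.

5.39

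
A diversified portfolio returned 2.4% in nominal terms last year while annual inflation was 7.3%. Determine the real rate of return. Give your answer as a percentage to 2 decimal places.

-4.57%

Real return via the Fisher equation: (1 + 2.4%)/(1 + 7.3%) − 1 = 1.024/1.073 − 1 ≈ -0.04567.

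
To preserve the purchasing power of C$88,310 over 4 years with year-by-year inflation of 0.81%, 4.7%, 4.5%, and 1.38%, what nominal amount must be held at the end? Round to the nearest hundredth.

C$98,748.10

Cumulative price-level factor: 1.0081 × 1.047 × 1.045 × 1.0138 ≈ 1.1181984187.
The nominal amount required is C$88,310 scaled up by that factor.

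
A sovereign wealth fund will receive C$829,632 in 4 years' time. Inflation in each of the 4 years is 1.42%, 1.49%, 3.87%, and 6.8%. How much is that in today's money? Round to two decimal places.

Price-level factor over 4 years: 1.0142 × 1.0149 × 1.0387 × 1.068 ≈ 1.1418478619.
Purchasing power today: C$829,632 divided by that factor.

C$726,569.65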